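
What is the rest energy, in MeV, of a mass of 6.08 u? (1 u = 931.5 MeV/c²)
E = mc² = 5664 MeV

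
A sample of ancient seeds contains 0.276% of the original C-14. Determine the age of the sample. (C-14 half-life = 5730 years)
Age = t½ × log₂(1/ratio) = 48710 years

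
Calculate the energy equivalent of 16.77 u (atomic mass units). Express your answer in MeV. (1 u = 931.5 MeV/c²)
E = mc² = 15620 MeV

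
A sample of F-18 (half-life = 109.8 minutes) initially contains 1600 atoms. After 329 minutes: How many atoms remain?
N = N₀(1/2)^(t/t½) = 200.5 atoms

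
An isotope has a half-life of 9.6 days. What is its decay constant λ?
λ = ln(2)/t½ = 0.0722 day⁻¹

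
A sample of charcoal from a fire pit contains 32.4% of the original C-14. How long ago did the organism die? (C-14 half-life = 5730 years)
Age = t½ × log₂(1/ratio) = 9317 years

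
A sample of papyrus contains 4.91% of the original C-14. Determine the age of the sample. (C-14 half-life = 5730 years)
Age = t½ × log₂(1/ratio) = 24910 years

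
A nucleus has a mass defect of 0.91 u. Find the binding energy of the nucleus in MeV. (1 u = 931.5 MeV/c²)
B.E. = Δm × 931.5 = 847.7 MeV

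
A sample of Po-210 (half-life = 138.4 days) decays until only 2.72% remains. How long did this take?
t = t½ × log₂(N₀/N) = 719.7 days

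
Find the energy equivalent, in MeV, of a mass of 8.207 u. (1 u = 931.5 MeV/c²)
E = mc² = 7645 MeV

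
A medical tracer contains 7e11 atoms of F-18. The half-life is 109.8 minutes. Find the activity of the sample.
A = λN = 4.419e9 decays/minute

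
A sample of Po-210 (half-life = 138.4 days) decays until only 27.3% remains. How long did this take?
t = t½ × log₂(N₀/N) = 259.2 days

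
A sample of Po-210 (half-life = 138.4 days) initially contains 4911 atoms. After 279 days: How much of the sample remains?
N = N₀(1/2)^(t/t½) = 1214 atoms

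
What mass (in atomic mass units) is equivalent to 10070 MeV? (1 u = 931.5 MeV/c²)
m = E/c² = 10.81 u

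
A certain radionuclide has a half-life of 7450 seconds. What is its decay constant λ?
λ = ln(2)/t½ = 9.304e-5 second⁻¹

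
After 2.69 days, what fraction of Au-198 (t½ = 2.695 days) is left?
N/N₀ = (1/2)^(t/t½) = 0.5006 = 50.1%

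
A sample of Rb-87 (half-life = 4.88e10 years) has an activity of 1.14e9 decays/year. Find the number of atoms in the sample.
N = A/λ = 8.026e19 atoms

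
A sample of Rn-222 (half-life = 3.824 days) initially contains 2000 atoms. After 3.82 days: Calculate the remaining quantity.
N = N₀(1/2)^(t/t½) = 1001 atoms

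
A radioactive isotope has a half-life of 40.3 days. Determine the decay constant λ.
λ = ln(2)/t½ = 0.0172 day⁻¹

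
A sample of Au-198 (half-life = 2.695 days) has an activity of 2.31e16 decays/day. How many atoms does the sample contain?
N = A/λ = 8.981e16 atoms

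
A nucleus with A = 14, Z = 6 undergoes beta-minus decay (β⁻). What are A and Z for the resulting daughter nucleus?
Daughter: A = 14, Z = 7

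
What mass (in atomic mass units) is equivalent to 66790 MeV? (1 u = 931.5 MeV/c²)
m = E/c² = 71.7 u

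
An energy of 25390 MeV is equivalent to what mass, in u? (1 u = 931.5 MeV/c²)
m = E/c² = 27.26 u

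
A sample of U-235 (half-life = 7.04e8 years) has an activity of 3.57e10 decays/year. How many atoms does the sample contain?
N = A/λ = 3.626e19 atoms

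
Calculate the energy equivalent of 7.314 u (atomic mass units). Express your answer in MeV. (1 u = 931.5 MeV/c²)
E = mc² = 6813 MeV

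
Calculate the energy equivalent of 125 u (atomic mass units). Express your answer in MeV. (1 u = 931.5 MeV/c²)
E = mc² = 1.164e5 MeV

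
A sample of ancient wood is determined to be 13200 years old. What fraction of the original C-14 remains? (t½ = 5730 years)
N/N₀ = (1/2)^(t/t½) = 0.2025 = 20.3%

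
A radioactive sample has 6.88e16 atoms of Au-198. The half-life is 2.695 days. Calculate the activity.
A = λN = 1.77e16 decays/day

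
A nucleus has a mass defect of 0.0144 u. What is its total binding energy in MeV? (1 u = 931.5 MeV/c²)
B.E. = Δm × 931.5 = 13.41 MeV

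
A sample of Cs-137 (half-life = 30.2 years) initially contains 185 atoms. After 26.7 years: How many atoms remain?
N = N₀(1/2)^(t/t½) = 100.2 atoms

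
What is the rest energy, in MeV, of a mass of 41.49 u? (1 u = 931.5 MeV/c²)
E = mc² = 38650 MeV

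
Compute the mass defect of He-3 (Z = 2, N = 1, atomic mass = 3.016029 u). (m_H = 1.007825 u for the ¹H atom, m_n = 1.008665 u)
Δm = Z·m_H + N·m_n − M = 0.008286 u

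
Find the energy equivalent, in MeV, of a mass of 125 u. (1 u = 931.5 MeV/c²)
E = mc² = 1.164e5 MeV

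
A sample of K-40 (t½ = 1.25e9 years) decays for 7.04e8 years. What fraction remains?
N/N₀ = (1/2)^(t/t½) = 0.6768 = 67.7%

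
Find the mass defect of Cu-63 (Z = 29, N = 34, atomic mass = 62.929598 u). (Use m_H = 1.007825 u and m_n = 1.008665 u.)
Δm = Z·m_H + N·m_n − M = 0.5919 u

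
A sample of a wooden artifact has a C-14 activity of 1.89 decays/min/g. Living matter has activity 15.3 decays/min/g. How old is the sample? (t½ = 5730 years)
Age = t½ × log₂(A₀/A) = 17290 years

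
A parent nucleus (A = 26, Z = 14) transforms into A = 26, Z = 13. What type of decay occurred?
ΔA = 0, ΔZ = -1 ⇒ beta-plus decay (β⁺) or electron capture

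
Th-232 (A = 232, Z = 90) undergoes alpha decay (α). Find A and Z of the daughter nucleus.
Daughter: A = 228, Z = 88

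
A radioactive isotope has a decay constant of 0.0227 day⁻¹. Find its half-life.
t½ = ln(2)/λ = 30.54 days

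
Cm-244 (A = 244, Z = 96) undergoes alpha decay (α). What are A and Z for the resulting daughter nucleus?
Daughter: A = 240, Z = 94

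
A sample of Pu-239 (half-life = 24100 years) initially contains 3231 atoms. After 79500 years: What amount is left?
N = N₀(1/2)^(t/t½) = 328.3 atoms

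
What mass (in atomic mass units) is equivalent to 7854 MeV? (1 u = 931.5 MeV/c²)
m = E/c² = 8.432 u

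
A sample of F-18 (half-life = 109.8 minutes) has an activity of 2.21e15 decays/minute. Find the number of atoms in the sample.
N = A/λ = 3.501e17 atoms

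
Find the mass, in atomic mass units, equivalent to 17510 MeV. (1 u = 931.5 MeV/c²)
m = E/c² = 18.8 u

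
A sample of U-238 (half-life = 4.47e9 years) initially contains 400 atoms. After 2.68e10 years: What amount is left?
N = N₀(1/2)^(t/t½) = 6.269 atoms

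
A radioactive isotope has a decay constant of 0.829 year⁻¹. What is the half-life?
t½ = ln(2)/λ = 0.8361 years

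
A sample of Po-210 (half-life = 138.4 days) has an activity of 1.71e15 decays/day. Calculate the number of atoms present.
N = A/λ = 3.414e17 atoms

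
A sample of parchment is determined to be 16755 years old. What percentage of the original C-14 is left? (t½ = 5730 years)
N/N₀ = (1/2)^(t/t½) = 0.1318 = 13.2%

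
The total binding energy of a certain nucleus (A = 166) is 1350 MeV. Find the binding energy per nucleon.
B.E./A = 1350/166 = 8.133 MeV/nucleon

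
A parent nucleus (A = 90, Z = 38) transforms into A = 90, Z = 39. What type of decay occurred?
ΔA = 0, ΔZ = +1 ⇒ beta-minus decay (β⁻)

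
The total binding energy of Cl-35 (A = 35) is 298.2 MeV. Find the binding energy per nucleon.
B.E./A = 298.2/35 = 8.52 MeV/nucleon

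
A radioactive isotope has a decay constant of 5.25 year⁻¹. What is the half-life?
t½ = ln(2)/λ = 0.132 years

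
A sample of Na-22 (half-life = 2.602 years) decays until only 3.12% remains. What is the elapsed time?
t = t½ × log₂(N₀/N) = 13.02 years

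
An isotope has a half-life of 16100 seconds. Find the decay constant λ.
λ = ln(2)/t½ = 4.305e-5 second⁻¹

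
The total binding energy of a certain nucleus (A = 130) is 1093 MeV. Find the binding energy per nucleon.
B.E./A = 1093/130 = 8.408 MeV/nucleon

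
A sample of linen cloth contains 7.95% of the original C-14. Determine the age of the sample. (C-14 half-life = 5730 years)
Age = t½ × log₂(1/ratio) = 20930 years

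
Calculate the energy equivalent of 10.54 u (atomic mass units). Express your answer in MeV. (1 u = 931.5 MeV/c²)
E = mc² = 9818 MeV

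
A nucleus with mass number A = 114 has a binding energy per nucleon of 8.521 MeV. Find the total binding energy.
B.E. = 8.521 × 114 = 971.4 MeV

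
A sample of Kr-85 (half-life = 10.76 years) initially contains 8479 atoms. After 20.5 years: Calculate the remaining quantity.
N = N₀(1/2)^(t/t½) = 2264 atoms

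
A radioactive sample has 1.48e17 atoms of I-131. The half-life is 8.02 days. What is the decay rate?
A = λN = 1.279e16 decays/day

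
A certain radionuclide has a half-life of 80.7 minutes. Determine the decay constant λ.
λ = ln(2)/t½ = 0.008589 minute⁻¹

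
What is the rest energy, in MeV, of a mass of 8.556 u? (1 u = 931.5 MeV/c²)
E = mc² = 7970 MeV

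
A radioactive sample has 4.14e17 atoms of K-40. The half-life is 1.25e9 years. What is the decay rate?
A = λN = 2.296e8 decays/year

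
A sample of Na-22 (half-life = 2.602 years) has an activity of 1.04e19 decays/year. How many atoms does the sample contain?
N = A/λ = 3.904e19 atoms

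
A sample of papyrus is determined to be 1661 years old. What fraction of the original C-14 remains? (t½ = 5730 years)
N/N₀ = (1/2)^(t/t½) = 0.818 = 81.8%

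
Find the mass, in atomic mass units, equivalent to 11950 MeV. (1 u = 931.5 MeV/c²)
m = E/c² = 12.83 u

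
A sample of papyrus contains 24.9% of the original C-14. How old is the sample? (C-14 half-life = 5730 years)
Age = t½ × log₂(1/ratio) = 11490 years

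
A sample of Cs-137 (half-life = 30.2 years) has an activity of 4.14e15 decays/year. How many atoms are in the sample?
N = A/λ = 1.804e17 atoms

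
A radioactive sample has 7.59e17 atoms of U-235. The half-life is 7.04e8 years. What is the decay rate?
A = λN = 7.473e8 decays/year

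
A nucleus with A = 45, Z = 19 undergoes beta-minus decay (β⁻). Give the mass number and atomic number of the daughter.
Daughter: A = 45, Z = 20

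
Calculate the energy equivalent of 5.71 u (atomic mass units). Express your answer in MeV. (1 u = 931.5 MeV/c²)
E = mc² = 5319 MeV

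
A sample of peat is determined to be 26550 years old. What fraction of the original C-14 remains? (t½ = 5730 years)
N/N₀ = (1/2)^(t/t½) = 0.04029 = 4.03%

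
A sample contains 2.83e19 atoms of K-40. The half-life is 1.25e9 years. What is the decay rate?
A = λN = 1.569e10 decays/year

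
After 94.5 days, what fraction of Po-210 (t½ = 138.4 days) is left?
N/N₀ = (1/2)^(t/t½) = 0.623 = 62.3%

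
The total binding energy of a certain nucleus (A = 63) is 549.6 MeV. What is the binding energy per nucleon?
B.E./A = 549.6/63 = 8.724 MeV/nucleon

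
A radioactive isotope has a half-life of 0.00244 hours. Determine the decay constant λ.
λ = ln(2)/t½ = 284.1 hour⁻¹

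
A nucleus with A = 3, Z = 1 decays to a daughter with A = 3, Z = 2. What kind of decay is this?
ΔA = 0, ΔZ = +1 ⇒ beta-minus decay (β⁻)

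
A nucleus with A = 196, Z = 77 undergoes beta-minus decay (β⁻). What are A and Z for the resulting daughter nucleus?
Daughter: A = 196, Z = 78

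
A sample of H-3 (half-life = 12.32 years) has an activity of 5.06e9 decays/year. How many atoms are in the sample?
N = A/λ = 8.994e10 atoms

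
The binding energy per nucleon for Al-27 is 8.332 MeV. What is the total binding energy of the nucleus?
B.E. = 8.332 × 27 = 225 MeV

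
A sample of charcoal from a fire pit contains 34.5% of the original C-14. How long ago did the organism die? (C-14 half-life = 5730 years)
Age = t½ × log₂(1/ratio) = 8797 years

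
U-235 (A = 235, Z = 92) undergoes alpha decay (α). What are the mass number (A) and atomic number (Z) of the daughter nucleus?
Daughter: A = 231, Z = 90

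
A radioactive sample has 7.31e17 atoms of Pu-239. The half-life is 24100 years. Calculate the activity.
A = λN = 2.102e13 decays/year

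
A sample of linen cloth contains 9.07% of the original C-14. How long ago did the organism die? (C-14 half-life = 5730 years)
Age = t½ × log₂(1/ratio) = 19840 years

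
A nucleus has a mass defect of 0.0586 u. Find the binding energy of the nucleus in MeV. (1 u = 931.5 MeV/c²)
B.E. = Δm × 931.5 = 54.59 MeV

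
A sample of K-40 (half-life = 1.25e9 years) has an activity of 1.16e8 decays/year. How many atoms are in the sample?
N = A/λ = 2.092e17 atoms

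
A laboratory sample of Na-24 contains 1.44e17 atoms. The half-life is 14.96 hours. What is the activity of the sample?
A = λN = 6.672e15 decays/hour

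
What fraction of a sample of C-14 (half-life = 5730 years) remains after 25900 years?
N/N₀ = (1/2)^(t/t½) = 0.04358 = 4.36%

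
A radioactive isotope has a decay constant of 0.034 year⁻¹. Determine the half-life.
t½ = ln(2)/λ = 20.39 years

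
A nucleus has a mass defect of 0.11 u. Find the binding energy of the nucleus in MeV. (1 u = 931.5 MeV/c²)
B.E. = Δm × 931.5 = 102.5 MeV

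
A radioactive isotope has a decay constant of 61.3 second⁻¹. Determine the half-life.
t½ = ln(2)/λ = 0.01131 seconds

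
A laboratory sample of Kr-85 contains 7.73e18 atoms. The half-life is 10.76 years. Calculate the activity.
A = λN = 4.98e17 decays/year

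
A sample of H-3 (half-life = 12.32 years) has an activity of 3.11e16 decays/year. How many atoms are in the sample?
N = A/λ = 5.528e17 atoms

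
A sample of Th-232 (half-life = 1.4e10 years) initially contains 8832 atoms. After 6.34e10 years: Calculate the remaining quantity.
N = N₀(1/2)^(t/t½) = 382.7 atoms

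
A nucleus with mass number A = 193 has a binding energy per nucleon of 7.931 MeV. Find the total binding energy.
B.E. = 7.931 × 193 = 1531 MeV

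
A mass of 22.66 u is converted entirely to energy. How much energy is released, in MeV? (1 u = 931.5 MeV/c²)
E = mc² = 21110 MeV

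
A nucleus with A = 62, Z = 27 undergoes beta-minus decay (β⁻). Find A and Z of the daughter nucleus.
Daughter: A = 62, Z = 28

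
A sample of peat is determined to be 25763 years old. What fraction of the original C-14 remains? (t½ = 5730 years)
N/N₀ = (1/2)^(t/t½) = 0.04431 = 4.43%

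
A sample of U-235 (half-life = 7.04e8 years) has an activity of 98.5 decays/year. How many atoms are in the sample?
N = A/λ = 1e11 atoms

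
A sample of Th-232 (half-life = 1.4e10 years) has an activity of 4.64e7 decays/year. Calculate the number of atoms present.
N = A/λ = 9.372e17 atoms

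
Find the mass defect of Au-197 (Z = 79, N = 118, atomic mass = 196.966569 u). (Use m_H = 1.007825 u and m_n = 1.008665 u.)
Δm = Z·m_H + N·m_n − M = 1.674 u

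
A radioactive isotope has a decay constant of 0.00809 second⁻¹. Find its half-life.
t½ = ln(2)/λ = 85.68 seconds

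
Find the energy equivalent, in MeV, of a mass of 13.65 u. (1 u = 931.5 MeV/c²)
E = mc² = 12710 MeV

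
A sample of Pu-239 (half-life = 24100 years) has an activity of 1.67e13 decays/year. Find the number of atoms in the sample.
N = A/λ = 5.806e17 atoms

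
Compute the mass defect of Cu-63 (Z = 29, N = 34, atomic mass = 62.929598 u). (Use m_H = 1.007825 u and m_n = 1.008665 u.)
Δm = Z·m_H + N·m_n − M = 0.5919 u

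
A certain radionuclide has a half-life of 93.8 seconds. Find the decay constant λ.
λ = ln(2)/t½ = 0.00739 second⁻¹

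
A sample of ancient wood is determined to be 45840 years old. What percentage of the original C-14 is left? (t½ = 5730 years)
N/N₀ = (1/2)^(t/t½) = 0.003906 = 0.391%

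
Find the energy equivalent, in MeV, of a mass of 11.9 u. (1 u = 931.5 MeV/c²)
E = mc² = 11080 MeV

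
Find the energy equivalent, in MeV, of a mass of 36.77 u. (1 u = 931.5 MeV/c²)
E = mc² = 34250 MeV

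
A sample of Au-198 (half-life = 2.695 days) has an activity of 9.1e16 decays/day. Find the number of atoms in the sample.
N = A/λ = 3.538e17 atoms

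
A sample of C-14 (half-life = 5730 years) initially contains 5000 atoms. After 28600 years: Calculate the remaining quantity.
N = N₀(1/2)^(t/t½) = 157.2 atoms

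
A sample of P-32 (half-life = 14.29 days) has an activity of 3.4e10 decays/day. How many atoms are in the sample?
N = A/λ = 7.009e11 atoms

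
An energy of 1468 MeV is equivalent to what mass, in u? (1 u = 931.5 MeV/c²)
m = E/c² = 1.576 u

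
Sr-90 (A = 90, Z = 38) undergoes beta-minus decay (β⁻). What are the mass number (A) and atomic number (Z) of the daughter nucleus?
Daughter: A = 90, Z = 39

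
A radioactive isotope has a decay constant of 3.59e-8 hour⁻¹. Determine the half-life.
t½ = ln(2)/λ = 1.931e7 hours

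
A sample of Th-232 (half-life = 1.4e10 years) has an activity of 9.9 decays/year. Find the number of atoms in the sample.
N = A/λ = 2e11 atoms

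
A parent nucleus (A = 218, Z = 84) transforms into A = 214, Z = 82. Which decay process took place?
ΔA = -4, ΔZ = -2 ⇒ alpha decay (α)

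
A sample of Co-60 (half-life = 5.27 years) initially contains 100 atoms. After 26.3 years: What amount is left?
N = N₀(1/2)^(t/t½) = 3.146 atoms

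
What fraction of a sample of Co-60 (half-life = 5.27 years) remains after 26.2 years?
N/N₀ = (1/2)^(t/t½) = 0.03187 = 3.19%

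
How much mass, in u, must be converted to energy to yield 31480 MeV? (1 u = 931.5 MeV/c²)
m = E/c² = 33.79 u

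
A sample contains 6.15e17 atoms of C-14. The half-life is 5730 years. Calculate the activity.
A = λN = 7.44e13 decays/year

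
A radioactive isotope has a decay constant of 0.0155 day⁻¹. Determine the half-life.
t½ = ln(2)/λ = 44.72 days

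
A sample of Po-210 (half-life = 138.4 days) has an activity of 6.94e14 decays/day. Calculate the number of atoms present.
N = A/λ = 1.386e17 atoms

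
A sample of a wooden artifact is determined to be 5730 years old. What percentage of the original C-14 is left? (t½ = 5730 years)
N/N₀ = (1/2)^(t/t½) = 0.5 = 50%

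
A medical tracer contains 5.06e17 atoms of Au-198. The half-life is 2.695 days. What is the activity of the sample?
A = λN = 1.301e17 decays/day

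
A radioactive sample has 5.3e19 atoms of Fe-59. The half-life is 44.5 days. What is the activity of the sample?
A = λN = 8.255e17 decays/day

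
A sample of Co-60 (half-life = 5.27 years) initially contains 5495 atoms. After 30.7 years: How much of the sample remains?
N = N₀(1/2)^(t/t½) = 96.9 atoms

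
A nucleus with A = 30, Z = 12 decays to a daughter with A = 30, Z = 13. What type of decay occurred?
ΔA = 0, ΔZ = +1 ⇒ beta-minus decay (β⁻)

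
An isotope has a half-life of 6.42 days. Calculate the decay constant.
λ = ln(2)/t½ = 0.108 day⁻¹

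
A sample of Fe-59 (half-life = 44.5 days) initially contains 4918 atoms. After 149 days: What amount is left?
N = N₀(1/2)^(t/t½) = 482.9 atoms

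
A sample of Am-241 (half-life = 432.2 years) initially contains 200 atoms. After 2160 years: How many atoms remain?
N = N₀(1/2)^(t/t½) = 6.26 atoms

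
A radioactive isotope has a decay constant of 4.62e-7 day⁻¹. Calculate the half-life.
t½ = ln(2)/λ = 1.5e6 days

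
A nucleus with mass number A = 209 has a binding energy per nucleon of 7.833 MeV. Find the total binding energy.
B.E. = 7.833 × 209 = 1637 MeV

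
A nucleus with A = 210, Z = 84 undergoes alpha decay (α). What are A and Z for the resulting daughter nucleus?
Daughter: A = 206, Z = 82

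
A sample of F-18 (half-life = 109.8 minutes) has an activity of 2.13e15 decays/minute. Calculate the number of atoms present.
N = A/λ = 3.374e17 atoms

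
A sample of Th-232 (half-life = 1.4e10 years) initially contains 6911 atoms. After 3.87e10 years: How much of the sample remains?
N = N₀(1/2)^(t/t½) = 1017 atoms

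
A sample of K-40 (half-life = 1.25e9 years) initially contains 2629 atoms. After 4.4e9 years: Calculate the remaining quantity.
N = N₀(1/2)^(t/t½) = 229.2 atoms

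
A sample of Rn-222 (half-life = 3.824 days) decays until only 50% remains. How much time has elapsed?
t = t½ × log₂(N₀/N) = 3.824 days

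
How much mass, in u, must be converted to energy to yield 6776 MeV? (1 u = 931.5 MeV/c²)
m = E/c² = 7.274 u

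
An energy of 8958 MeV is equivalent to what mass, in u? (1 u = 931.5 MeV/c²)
m = E/c² = 9.617 u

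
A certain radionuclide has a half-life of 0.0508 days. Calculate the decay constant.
λ = ln(2)/t½ = 13.64 day⁻¹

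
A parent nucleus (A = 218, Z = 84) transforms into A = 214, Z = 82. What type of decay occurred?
ΔA = -4, ΔZ = -2 ⇒ alpha decay (α)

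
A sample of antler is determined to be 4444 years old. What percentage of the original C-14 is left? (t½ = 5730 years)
N/N₀ = (1/2)^(t/t½) = 0.5842 = 58.4%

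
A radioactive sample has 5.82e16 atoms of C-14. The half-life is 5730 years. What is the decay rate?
A = λN = 7.04e12 decays/year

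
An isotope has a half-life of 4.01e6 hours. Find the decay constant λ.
λ = ln(2)/t½ = 1.729e-7 hour⁻¹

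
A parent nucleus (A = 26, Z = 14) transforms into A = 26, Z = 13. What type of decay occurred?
ΔA = 0, ΔZ = -1 ⇒ beta-plus decay (β⁺) or electron capture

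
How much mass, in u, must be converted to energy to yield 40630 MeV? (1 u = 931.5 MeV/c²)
m = E/c² = 43.62 u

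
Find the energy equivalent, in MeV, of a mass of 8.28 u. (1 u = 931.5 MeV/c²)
E = mc² = 7713 MeV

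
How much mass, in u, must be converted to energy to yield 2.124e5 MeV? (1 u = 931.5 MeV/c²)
m = E/c² = 228 u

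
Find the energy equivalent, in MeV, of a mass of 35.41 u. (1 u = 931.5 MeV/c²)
E = mc² = 32980 MeV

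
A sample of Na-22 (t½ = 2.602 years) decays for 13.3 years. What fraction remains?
N/N₀ = (1/2)^(t/t½) = 0.02893 = 2.89%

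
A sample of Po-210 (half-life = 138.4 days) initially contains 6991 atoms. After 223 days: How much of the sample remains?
N = N₀(1/2)^(t/t½) = 2288 atoms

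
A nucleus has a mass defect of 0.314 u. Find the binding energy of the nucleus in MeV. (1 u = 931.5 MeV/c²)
B.E. = Δm × 931.5 = 292.5 MeV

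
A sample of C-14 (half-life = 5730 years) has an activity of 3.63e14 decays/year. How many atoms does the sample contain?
N = A/λ = 3.001e18 atoms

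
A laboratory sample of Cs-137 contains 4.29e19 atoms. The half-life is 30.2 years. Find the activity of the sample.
A = λN = 9.846e17 decays/year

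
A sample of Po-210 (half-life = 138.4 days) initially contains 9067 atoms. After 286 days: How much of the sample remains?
N = N₀(1/2)^(t/t½) = 2165 atoms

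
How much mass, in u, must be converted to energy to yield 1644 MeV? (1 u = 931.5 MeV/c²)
m = E/c² = 1.765 u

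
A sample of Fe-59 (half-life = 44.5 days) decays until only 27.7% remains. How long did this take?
t = t½ × log₂(N₀/N) = 82.42 days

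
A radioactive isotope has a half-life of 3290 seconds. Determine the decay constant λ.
λ = ln(2)/t½ = 2.107e-4 second⁻¹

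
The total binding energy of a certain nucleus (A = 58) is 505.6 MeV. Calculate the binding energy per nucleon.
B.E./A = 505.6/58 = 8.717 MeV/nucleon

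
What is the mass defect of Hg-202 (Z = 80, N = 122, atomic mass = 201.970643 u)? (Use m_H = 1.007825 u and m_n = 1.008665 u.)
Δm = Z·m_H + N·m_n − M = 1.712 u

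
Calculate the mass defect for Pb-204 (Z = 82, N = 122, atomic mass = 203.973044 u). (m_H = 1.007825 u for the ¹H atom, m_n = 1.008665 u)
Δm = Z·m_H + N·m_n − M = 1.726 u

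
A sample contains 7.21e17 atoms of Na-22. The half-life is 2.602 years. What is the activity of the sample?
A = λN = 1.921e17 decays/year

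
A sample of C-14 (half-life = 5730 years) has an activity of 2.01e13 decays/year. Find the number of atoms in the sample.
N = A/λ = 1.662e17 atoms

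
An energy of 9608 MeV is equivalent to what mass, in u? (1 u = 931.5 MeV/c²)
m = E/c² = 10.31 u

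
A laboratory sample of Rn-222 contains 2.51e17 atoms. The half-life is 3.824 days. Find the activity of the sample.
A = λN = 4.55e16 decays/day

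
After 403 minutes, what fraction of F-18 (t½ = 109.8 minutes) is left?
N/N₀ = (1/2)^(t/t½) = 0.07855 = 7.85%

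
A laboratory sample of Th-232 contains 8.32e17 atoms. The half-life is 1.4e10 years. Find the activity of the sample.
A = λN = 4.119e7 decays/year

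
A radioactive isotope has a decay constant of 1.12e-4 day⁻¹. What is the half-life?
t½ = ln(2)/λ = 6189 days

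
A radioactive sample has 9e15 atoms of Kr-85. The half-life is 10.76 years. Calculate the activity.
A = λN = 5.798e14 decays/year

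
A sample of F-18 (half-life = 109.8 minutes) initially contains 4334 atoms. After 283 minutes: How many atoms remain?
N = N₀(1/2)^(t/t½) = 726.1 atoms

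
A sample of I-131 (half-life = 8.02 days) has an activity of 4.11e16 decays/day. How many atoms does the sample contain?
N = A/λ = 4.755e17 atoms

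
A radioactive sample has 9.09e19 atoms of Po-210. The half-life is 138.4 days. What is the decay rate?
A = λN = 4.553e17 decays/day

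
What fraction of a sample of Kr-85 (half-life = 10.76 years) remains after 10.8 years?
N/N₀ = (1/2)^(t/t½) = 0.4987 = 49.9%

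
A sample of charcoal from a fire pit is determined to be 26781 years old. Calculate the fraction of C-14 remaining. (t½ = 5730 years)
N/N₀ = (1/2)^(t/t½) = 0.03918 = 3.92%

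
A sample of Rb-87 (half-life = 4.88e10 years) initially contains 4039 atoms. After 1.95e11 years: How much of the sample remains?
N = N₀(1/2)^(t/t½) = 253.2 atoms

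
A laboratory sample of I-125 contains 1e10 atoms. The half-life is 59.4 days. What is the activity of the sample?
A = λN = 1.167e8 decays/day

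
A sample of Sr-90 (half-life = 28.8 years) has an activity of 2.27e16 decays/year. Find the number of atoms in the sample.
N = A/λ = 9.432e17 atoms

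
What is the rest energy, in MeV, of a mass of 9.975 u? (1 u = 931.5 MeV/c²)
E = mc² = 9292 MeV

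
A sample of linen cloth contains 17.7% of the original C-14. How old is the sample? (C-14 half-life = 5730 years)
Age = t½ × log₂(1/ratio) = 14310 years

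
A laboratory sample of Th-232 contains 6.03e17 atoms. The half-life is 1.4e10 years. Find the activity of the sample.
A = λN = 2.985e7 decays/year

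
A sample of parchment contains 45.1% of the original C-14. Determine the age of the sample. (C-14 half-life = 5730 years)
Age = t½ × log₂(1/ratio) = 6583 years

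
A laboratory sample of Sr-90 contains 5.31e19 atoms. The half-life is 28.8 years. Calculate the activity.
A = λN = 1.278e18 decays/year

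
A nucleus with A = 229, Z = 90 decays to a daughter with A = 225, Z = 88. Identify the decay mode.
ΔA = -4, ΔZ = -2 ⇒ alpha decay (α)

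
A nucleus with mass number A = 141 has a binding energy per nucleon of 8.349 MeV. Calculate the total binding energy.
B.E. = 8.349 × 141 = 1177 MeV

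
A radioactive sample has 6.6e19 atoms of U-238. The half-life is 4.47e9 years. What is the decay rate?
A = λN = 1.023e10 decays/year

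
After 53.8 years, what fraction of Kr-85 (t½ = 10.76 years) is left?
N/N₀ = (1/2)^(t/t½) = 0.03125 = 3.12%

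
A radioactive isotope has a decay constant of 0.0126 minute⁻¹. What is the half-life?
t½ = ln(2)/λ = 55.01 minutes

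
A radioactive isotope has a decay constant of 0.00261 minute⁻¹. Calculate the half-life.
t½ = ln(2)/λ = 265.6 minutes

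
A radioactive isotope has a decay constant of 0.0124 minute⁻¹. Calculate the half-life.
t½ = ln(2)/λ = 55.9 minutes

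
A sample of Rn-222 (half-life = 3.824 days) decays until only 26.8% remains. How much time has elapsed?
t = t½ × log₂(N₀/N) = 7.264 days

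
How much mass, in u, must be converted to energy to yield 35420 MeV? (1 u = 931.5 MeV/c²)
m = E/c² = 38.02 u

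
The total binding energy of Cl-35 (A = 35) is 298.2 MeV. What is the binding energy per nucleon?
B.E./A = 298.2/35 = 8.52 MeV/nucleon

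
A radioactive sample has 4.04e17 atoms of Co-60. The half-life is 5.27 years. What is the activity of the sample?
A = λN = 5.314e16 decays/year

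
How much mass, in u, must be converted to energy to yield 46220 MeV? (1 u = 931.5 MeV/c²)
m = E/c² = 49.62 u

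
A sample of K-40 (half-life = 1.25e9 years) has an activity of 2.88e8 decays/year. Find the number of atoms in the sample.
N = A/λ = 5.194e17 atoms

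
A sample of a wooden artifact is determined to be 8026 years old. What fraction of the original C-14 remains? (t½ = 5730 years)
N/N₀ = (1/2)^(t/t½) = 0.3787 = 37.9%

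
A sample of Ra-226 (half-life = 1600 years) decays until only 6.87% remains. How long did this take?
t = t½ × log₂(N₀/N) = 6182 years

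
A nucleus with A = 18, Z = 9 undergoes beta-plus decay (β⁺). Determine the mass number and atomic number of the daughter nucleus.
Daughter: A = 18, Z = 8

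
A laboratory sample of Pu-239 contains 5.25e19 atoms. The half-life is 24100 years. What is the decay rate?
A = λN = 1.51e15 decays/year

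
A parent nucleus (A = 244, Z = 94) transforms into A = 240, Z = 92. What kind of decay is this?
ΔA = -4, ΔZ = -2 ⇒ alpha decay (α)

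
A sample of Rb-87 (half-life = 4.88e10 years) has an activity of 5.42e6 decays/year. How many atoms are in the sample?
N = A/λ = 3.816e17 atoms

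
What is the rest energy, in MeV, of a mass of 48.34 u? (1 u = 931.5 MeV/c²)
E = mc² = 45030 MeV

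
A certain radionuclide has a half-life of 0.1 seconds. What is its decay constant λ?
λ = ln(2)/t½ = 6.931 second⁻¹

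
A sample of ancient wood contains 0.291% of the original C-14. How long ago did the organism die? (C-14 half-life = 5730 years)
Age = t½ × log₂(1/ratio) = 48270 years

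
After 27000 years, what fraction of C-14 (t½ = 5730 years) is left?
N/N₀ = (1/2)^(t/t½) = 0.03815 = 3.82%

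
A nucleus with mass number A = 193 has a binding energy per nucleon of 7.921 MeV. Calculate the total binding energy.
B.E. = 7.921 × 193 = 1529 MeV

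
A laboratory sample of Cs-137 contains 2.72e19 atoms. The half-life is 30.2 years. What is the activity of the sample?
A = λN = 6.243e17 decays/year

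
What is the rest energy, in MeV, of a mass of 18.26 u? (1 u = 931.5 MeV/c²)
E = mc² = 17010 MeV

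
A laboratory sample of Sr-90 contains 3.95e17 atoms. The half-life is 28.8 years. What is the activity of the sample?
A = λN = 9.507e15 decays/year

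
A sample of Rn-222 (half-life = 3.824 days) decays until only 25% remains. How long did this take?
t = t½ × log₂(N₀/N) = 7.648 days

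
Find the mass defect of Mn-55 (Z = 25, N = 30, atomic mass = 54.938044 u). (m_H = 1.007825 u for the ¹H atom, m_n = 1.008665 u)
Δm = Z·m_H + N·m_n − M = 0.5175 u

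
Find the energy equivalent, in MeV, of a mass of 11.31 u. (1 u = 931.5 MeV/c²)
E = mc² = 10540 MeV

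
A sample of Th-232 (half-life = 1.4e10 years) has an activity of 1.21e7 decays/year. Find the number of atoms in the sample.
N = A/λ = 2.444e17 atoms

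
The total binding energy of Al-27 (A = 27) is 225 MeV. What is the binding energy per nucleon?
B.E./A = 225/27 = 8.333 MeV/nucleon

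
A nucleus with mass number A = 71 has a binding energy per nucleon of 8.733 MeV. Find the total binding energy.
B.E. = 8.733 × 71 = 620 MeV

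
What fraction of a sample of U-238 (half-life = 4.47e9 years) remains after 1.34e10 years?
N/N₀ = (1/2)^(t/t½) = 0.1252 = 12.5%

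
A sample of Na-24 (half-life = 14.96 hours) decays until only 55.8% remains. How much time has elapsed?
t = t½ × log₂(N₀/N) = 12.59 hours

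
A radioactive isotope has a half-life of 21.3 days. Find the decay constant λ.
λ = ln(2)/t½ = 0.03254 day⁻¹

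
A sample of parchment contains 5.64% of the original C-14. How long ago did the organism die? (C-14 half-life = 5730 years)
Age = t½ × log₂(1/ratio) = 23770 years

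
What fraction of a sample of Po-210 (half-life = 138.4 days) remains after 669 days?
N/N₀ = (1/2)^(t/t½) = 0.03507 = 3.51%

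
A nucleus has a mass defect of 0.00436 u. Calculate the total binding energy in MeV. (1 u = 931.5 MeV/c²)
B.E. = Δm × 931.5 = 4.061 MeV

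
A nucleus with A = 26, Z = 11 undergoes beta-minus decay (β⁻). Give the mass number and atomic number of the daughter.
Daughter: A = 26, Z = 12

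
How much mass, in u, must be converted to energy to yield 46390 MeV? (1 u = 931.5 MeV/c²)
m = E/c² = 49.8 u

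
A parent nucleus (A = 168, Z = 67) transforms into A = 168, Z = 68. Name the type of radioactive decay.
ΔA = 0, ΔZ = +1 ⇒ beta-minus decay (β⁻)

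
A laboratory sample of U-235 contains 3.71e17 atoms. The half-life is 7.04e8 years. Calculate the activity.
A = λN = 3.653e8 decays/year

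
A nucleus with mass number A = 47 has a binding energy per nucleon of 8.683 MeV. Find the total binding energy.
B.E. = 8.683 × 47 = 408.1 MeV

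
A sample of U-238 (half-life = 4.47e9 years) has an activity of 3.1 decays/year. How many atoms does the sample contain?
N = A/λ = 1.999e10 atoms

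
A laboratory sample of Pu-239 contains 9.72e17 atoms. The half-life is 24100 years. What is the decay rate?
A = λN = 2.796e13 decays/year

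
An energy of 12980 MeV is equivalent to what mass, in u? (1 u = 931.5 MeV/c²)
m = E/c² = 13.93 u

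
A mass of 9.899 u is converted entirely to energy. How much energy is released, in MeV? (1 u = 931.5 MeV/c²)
E = mc² = 9221 MeV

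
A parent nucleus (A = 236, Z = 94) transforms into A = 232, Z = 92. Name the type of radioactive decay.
ΔA = -4, ΔZ = -2 ⇒ alpha decay (α)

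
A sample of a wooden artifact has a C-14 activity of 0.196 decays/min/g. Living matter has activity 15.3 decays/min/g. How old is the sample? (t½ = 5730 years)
Age = t½ × log₂(A₀/A) = 36020 years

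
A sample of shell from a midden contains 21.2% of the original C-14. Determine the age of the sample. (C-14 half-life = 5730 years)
Age = t½ × log₂(1/ratio) = 12820 years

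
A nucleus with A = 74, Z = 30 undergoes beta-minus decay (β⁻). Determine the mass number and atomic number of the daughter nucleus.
Daughter: A = 74, Z = 31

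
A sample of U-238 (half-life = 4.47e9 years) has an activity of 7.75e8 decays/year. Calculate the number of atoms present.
N = A/λ = 4.998e18 atoms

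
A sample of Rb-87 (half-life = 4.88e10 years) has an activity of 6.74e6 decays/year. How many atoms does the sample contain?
N = A/λ = 4.745e17 atoms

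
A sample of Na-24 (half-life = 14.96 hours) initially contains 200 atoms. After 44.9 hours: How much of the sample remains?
N = N₀(1/2)^(t/t½) = 24.98 atoms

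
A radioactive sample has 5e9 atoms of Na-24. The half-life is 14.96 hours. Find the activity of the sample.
A = λN = 2.317e8 decays/hour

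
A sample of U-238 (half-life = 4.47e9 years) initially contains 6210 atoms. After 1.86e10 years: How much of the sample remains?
N = N₀(1/2)^(t/t½) = 347.1 atoms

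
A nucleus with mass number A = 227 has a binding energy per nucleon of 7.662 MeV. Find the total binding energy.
B.E. = 7.662 × 227 = 1739 MeV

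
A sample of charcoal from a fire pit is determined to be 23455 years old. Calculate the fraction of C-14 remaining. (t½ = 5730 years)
N/N₀ = (1/2)^(t/t½) = 0.05858 = 5.86%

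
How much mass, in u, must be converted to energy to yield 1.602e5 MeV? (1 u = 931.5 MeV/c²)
m = E/c² = 172 u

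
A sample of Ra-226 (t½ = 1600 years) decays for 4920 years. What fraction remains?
N/N₀ = (1/2)^(t/t½) = 0.1187 = 11.9%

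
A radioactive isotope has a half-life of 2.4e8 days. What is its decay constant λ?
λ = ln(2)/t½ = 2.888e-9 day⁻¹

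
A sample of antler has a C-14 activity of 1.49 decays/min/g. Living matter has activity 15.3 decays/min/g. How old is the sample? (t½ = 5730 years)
Age = t½ × log₂(A₀/A) = 19250 years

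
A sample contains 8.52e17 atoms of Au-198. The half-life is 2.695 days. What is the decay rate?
A = λN = 2.191e17 decays/day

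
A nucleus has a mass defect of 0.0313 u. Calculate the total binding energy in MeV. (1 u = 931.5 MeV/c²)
B.E. = Δm × 931.5 = 29.16 MeV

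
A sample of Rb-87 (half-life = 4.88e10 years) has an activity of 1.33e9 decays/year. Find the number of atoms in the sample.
N = A/λ = 9.364e19 atoms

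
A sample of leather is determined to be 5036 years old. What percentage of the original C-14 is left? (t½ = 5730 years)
N/N₀ = (1/2)^(t/t½) = 0.5438 = 54.4%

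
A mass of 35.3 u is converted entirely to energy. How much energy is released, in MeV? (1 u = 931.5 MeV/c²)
E = mc² = 32880 MeV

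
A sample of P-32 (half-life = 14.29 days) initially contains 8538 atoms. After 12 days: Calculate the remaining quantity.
N = N₀(1/2)^(t/t½) = 4771 atoms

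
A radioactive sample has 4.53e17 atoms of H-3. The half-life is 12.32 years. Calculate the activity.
A = λN = 2.549e16 decays/year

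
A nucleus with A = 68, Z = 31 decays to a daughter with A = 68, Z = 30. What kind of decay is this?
ΔA = 0, ΔZ = -1 ⇒ beta-plus decay (β⁺) or electron capture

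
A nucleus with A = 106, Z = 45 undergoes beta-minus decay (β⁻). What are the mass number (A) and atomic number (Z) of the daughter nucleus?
Daughter: A = 106, Z = 46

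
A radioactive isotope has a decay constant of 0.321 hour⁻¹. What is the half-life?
t½ = ln(2)/λ = 2.159 hours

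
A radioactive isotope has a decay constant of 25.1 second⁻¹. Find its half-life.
t½ = ln(2)/λ = 0.02762 seconds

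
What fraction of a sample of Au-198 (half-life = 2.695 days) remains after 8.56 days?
N/N₀ = (1/2)^(t/t½) = 0.1106 = 11.1%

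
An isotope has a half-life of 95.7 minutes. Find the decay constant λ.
λ = ln(2)/t½ = 0.007243 minute⁻¹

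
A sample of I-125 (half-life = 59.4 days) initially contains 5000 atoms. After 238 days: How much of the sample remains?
N = N₀(1/2)^(t/t½) = 311 atoms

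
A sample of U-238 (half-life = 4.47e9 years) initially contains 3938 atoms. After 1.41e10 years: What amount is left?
N = N₀(1/2)^(t/t½) = 442.3 atoms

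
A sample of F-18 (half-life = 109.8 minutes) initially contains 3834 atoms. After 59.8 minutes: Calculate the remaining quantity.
N = N₀(1/2)^(t/t½) = 2628 atoms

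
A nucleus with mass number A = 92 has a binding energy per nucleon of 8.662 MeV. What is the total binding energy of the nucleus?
B.E. = 8.662 × 92 = 796.9 MeV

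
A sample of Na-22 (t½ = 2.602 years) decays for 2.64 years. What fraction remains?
N/N₀ = (1/2)^(t/t½) = 0.495 = 49.5%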